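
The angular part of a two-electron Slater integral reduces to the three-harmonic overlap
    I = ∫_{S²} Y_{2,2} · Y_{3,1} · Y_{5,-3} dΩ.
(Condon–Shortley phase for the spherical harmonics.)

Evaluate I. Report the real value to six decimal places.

Checks pass: Σm=0; 10 even; l₃=5∈[1,5].
(2·2+1)(2·3+1)(2·5+1) = 385
Δ: 0! 4! 6! / 11! → 1/2310
sum: t=0:+1/144 = 1/144
3j²(2 3 5; 0 0 0) = Δ·Π!·Σ² = 10/231  (sign -1)
sum: t=0:+1/1152 = 1/1152
3j²(2 3 5; 2 1 -3) = Δ·Π!·Σ² = 1/33  (sign +1)
combine: 4πI² = 385·10/231·1/33 = 50/99
take √, sign -1: I = -0.20047604

-0.200476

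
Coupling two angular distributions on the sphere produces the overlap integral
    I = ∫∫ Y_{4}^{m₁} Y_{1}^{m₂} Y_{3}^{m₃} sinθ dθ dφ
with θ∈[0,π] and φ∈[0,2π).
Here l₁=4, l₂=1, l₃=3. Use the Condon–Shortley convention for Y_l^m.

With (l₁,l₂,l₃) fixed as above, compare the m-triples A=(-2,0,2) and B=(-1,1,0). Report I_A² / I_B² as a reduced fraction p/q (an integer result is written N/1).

Shared (l₁,l₂,l₃)=(4,1,3): N and (l;000)² cancel in I_A²/I_B².
A: Δ = 2!·6!·0!/9! = 1/252; Racah Σ t=1..1: t=1:−1/120 = -1/120; ⇒ 3j(4 1 3; -2 0 2)² = 1/21, sgn +1
B: Δ = 2!·6!·0!/9! = 1/252; Racah Σ t=2..2: t=2:+1/72 = 1/72; ⇒ 3j(4 1 3; -1 1 0)² = 5/126, sgn -1
I_A²/I_B² = (1/21)/(5/126) = 6/5

6/5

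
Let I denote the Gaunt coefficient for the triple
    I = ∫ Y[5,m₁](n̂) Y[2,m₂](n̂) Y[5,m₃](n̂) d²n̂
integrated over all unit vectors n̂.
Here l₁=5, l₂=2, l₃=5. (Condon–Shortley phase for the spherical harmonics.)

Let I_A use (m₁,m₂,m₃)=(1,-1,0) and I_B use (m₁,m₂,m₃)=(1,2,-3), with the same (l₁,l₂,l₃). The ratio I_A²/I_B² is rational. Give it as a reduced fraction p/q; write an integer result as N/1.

5/112

l's match ⇒ only the (l;m) 3-j factors differ between A and B.
A: triangle coeff Δ(5,2,5) = 1/38610; Σ_t [0,1]: t=0:+1/1152 t=1:−1/1440 = 1/5760; (3j)²=1/858 [(5 2 5; 1 -1 0)], sign=-1
B: triangle coeff Δ(5,2,5) = 1/38610; Σ_t [2,2]: t=2:+1/5760 = 1/5760; (3j)²=56/2145 [(5 2 5; 1 2 -3)], sign=+1
I_A²/I_B² = (1/858)/(56/2145) = 5/112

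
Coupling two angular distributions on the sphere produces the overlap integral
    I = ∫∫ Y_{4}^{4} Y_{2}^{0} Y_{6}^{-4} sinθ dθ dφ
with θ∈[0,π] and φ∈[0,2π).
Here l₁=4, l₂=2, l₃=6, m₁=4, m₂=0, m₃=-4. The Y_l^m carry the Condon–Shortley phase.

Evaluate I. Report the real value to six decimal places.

0.106690

m-sum 0 ✓  L=12 even ✓  2≤6≤6 ✓
Π(2lᵢ+1) = 9×5×13 = 585
triangle coeff Δ(4,2,6) = 1/6435
Σ_t [0,0]: t=0:+1/2304 = 1/2304
(3j)²=5/143 [(4 2 6; 0 0 0)], sign=+1
Σ_t [0,0]: t=0:+1/161280 = 1/161280
(3j)²=1/143 [(4 2 6; 4 0 -4)], sign=+1
⇒ 4πI² = 225/1573
I = (+1)√(225/1573/(4π)) = 0.10668957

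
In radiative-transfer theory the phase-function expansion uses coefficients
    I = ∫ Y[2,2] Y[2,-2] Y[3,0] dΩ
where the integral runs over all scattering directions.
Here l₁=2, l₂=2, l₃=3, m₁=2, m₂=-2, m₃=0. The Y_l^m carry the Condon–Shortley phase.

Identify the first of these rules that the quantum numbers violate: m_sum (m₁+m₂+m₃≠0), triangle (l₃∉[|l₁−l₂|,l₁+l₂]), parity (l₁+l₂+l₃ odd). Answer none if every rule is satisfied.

parity

Σmᵢ = 0  ✓
l₃∈[|l₁−l₂|,l₁+l₂]=[0,4], have l₃=3  ✓
Σlᵢ = 7 ⇒ odd  ✗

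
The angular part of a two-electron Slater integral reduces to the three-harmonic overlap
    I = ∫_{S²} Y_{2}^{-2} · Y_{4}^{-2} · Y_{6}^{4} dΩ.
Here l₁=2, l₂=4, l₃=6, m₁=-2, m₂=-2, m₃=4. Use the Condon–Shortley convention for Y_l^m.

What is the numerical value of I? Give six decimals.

Rules hold: Σm=0, L=12 even, 2≤6≤6.
N = 5·9·13 = 585
Δ = 0!·4!·8!/13! = 1/6435
Racah Σ t=0..0: t=0:+1/2304 = 1/2304
⇒ 3j(2 4 6; 0 0 0)² = 5/143, sgn +1
Racah Σ t=0..0: t=0:+1/34560 = 1/34560
⇒ 3j(2 4 6; -2 -2 4)² = 14/429, sgn +1
4πI² = N·(3j₀)²·(3jₘ)² = 1050/1573
I = +1·√(0.667514/4π) = 0.23047581

0.230476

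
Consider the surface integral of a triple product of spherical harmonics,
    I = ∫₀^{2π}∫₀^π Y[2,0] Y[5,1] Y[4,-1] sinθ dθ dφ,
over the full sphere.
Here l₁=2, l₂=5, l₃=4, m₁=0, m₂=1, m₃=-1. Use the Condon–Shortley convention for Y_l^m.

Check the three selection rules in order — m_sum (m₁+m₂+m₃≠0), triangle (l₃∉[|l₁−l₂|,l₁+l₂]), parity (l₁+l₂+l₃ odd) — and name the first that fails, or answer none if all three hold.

parity

azimuthal sum: 0 + 1 − 1 = 0  ✓
3 ≤ 4 ≤ 7 (triangle on l)  ✓
L = 2 + 5 + 4 = 11 (odd)  ✗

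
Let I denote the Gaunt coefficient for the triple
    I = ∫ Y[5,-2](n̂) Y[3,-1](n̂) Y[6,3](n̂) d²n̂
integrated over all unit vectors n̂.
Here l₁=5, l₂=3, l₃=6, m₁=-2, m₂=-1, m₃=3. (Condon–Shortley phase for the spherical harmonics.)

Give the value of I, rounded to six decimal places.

-0.152880

Checks pass: Σm=0; 14 even; l₃=6∈[2,8].
(2·5+1)(2·3+1)(2·6+1) = 1001
Δ: 2! 8! 4! / 15! → 1/675675
sum: t=0:+1/8640 t=1:−1/2304 t=2:+1/8640 = -7/34560
3j²(5 3 6; 0 0 0) = Δ·Π!·Σ² = 7/429  (sign -1)
sum: t=0:+1/40320 t=1:−1/8640 t=2:+1/34560 = -1/16128
3j²(5 3 6; -2 -1 3) = Δ·Π!·Σ² = 18/1001  (sign +1)
combine: 4πI² = 1001·7/429·18/1001 = 42/143
take √, sign -1: I = -0.15288036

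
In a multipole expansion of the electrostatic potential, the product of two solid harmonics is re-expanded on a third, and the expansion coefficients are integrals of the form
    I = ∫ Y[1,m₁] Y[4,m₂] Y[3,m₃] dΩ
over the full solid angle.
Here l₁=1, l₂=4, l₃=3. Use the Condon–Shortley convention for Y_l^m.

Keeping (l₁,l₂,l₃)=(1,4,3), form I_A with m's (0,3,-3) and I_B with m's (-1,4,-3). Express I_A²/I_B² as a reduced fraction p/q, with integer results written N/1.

1/4

Shared (l₁,l₂,l₃)=(1,4,3): N and (l;000)² cancel in I_A²/I_B².
A: Δ = 2!·0!·6!/9! = 1/252; Racah Σ t=1..1: t=1:−1/720 = -1/720; ⇒ 3j(1 4 3; 0 3 -3)² = 1/36, sgn -1
B: Δ = 2!·0!·6!/9! = 1/252; Racah Σ t=2..2: t=2:+1/1440 = 1/1440; ⇒ 3j(1 4 3; -1 4 -3)² = 1/9, sgn +1
I_A²/I_B² = (1/36)/(1/9) = 1/4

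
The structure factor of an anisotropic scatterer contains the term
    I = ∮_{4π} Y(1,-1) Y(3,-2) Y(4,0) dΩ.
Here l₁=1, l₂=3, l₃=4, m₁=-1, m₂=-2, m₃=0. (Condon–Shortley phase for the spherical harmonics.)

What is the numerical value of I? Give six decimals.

m-sum = -1 − 2 + 0 = -3 ≠ 0 ⇒ I = 0

0.000000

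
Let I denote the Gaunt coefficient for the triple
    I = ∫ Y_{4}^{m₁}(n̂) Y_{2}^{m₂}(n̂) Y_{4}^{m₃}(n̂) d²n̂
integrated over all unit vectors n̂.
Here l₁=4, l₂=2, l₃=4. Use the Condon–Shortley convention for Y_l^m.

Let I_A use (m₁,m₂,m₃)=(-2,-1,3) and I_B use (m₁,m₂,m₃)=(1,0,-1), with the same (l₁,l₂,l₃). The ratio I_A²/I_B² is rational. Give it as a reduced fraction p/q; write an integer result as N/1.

525/289

Shared (l₁,l₂,l₃)=(4,2,4): N and (l;000)² cancel in I_A²/I_B².
A: Δ = 2!·6!·2!/11! = 1/13860; Racah Σ t=0..1: t=0:+1/1440 t=1:−1/240 = -1/288; ⇒ 3j(4 2 4; -2 -1 3)² = 5/132, sgn +1
B: Δ = 2!·6!·2!/11! = 1/13860; Racah Σ t=0..2: t=0:+1/144 t=1:−1/48 t=2:+1/480 = -17/1440; ⇒ 3j(4 2 4; 1 0 -1)² = 289/13860, sgn +1
I_A²/I_B² = (5/132)/(289/13860) = 525/289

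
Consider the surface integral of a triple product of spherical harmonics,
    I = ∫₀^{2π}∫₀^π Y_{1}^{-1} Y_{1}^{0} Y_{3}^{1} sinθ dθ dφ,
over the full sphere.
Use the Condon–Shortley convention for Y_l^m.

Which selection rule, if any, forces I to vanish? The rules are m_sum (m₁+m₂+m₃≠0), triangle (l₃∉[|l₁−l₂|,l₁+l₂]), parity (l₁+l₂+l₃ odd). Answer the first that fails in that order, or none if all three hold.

azimuthal sum: -1 + 0 + 1 = 0  ✓
0 ≤ 3 ≤ 2 (triangle on l)  ✗
L = 1 + 1 + 3 = 5 (odd)

triangle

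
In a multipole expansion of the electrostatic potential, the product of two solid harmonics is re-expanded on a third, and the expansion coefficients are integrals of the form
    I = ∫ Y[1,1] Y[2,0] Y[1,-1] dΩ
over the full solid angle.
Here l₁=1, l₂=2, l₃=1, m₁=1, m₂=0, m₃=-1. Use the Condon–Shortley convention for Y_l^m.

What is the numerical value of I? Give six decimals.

0.126157

Rules hold: Σm=0, L=4 even, 1≤1≤3.
N = 3·5·3 = 45
Δ = 2!·0!·2!/5! = 1/30
Racah Σ t=1..1: t=1:−1/1 = -1/1
⇒ 3j(1 2 1; 0 0 0)² = 2/15, sgn +1
Racah Σ t=0..0: t=0:+1/4 = 1/4
⇒ 3j(1 2 1; 1 0 -1)² = 1/30, sgn +1
4πI² = N·(3j₀)²·(3jₘ)² = 1/5
I = +1·√(0.2/4π) = 0.12615663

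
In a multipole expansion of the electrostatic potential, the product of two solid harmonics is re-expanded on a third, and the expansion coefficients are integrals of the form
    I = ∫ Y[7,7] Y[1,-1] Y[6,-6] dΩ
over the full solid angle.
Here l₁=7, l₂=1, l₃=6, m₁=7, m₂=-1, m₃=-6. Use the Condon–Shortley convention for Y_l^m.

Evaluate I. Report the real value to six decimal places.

-0.333779

Rules hold: Σm=0, L=14 even, 6≤6≤8.
N = 15·3·13 = 585
Δ = 2!·12!·0!/15! = 1/1365
Racah Σ t=1..1: t=1:−1/518400 = -1/518400
⇒ 3j(7 1 6; 0 0 0)² = 7/195, sgn -1
Racah Σ t=0..0: t=0:+1/958003200 = 1/958003200
⇒ 3j(7 1 6; 7 -1 -6)² = 1/15, sgn +1
4πI² = N·(3j₀)²·(3jₘ)² = 7/5
I = -1·√(1.4/4π) = -0.33377906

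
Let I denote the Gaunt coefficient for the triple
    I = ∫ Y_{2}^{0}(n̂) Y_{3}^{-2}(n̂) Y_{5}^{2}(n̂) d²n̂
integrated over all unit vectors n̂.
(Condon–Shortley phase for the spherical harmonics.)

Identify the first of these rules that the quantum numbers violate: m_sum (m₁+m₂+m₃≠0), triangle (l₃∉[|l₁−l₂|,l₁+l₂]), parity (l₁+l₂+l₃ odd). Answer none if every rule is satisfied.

m₁+m₂+m₃ = 0 − 2 + 2 = 0  ✓
triangle: |2−3|=1 ≤ l₃=5 ≤ 2+3=5  ✓
parity: l₁+l₂+l₃ = 10 is even  ✓

none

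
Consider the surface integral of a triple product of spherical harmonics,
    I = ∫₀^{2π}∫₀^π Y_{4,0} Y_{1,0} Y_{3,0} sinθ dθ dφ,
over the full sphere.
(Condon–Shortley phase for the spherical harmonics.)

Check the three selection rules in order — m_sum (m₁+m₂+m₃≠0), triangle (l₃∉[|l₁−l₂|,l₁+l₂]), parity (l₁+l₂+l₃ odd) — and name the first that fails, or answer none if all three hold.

none

Σmᵢ = 0  ✓
l₃∈[|l₁−l₂|,l₁+l₂]=[3,5], have l₃=3  ✓
Σlᵢ = 8 ⇒ even  ✓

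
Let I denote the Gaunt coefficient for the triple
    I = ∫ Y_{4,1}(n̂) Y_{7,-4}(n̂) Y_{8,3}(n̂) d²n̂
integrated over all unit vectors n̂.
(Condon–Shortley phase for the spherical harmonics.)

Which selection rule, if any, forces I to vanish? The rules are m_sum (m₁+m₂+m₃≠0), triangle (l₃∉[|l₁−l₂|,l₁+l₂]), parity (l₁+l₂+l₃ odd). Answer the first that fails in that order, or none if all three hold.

azimuthal sum: 1 − 4 + 3 = 0  ✓
3 ≤ 8 ≤ 11 (triangle on l)  ✓
L = 4 + 7 + 8 = 19 (odd)  ✗

parity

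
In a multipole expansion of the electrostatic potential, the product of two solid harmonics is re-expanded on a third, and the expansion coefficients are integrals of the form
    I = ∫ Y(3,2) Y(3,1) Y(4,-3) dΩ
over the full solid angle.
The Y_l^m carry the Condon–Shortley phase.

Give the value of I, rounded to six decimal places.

Rules hold: Σm=0, L=10 even, 0≤4≤6.
N = 7·7·9 = 441
Δ = 2!·4!·4!/11! = 1/34650
Racah Σ t=0..2: t=0:+1/72 t=1:−1/16 t=2:+1/72 = -5/144
⇒ 3j(3 3 4; 0 0 0)² = 2/77, sgn -1
Racah Σ t=0..1: t=0:+1/288 t=1:−1/144 = -1/288
⇒ 3j(3 3 4; 2 1 -3)² = 1/99, sgn +1
4πI² = N·(3j₀)²·(3jₘ)² = 14/121
I = -1·√(0.115702/4π) = -0.09595473

-0.095955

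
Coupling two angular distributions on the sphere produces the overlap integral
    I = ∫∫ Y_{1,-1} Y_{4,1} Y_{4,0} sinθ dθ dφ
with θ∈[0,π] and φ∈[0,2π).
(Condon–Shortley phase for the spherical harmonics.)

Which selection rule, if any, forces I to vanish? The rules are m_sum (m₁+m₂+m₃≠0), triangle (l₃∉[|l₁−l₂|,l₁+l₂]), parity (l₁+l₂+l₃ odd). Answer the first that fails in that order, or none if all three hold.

m₁+m₂+m₃ = -1 + 1 + 0 = 0  ✓
triangle: |1−4|=3 ≤ l₃=4 ≤ 1+4=5  ✓
parity: l₁+l₂+l₃ = 9 is odd  ✗

parity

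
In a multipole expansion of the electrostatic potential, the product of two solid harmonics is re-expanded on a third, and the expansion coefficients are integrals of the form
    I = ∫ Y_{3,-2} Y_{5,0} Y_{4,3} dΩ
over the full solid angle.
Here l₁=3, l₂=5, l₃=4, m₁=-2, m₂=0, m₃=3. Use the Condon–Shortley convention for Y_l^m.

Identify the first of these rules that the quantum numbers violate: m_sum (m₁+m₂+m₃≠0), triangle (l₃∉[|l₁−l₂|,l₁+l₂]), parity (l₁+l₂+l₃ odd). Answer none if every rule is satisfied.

Σmᵢ = 1  ✗
l₃∈[|l₁−l₂|,l₁+l₂]=[2,8], have l₃=4
Σlᵢ = 12 ⇒ even

m_sum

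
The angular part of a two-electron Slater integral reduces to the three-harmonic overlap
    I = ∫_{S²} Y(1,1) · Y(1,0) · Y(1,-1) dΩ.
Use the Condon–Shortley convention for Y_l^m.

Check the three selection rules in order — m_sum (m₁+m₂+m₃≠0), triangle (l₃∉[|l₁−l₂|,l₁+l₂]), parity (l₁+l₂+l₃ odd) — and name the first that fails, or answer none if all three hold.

parity

m₁+m₂+m₃ = 1 + 0 − 1 = 0  ✓
triangle: |1−1|=0 ≤ l₃=1 ≤ 1+1=2  ✓
parity: l₁+l₂+l₃ = 3 is odd  ✗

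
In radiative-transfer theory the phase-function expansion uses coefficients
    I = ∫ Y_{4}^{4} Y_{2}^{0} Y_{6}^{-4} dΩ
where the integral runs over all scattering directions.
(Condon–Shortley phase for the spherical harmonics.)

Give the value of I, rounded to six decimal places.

0.106690

Checks pass: Σm=0; 12 even; l₃=6∈[2,6].
(2·4+1)(2·2+1)(2·6+1) = 585
Δ: 0! 8! 4! / 13! → 1/6435
sum: t=0:+1/2304 = 1/2304
3j²(4 2 6; 0 0 0) = Δ·Π!·Σ² = 5/143  (sign +1)
sum: t=0:+1/161280 = 1/161280
3j²(4 2 6; 4 0 -4) = Δ·Π!·Σ² = 1/143  (sign +1)
combine: 4πI² = 585·5/143·1/143 = 225/1573
take √, sign +1: I = 0.10668957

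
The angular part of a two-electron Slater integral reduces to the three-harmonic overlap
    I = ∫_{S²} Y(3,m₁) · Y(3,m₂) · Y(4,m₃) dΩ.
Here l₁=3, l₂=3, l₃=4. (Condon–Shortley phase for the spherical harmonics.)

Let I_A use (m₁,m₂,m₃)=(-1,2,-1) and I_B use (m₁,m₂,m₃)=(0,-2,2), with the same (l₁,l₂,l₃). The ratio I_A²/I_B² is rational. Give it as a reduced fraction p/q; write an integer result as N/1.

32/3

Shared (l₁,l₂,l₃)=(3,3,4): N and (l;000)² cancel in I_A²/I_B².
A: Δ = 2!·4!·4!/11! = 1/34650; Racah Σ t=1..2: t=1:−1/144 t=2:+1/48 = 1/72; ⇒ 3j(3 3 4; -1 2 -1)² = 16/693, sgn -1
B: Δ = 2!·4!·4!/11! = 1/34650; Racah Σ t=0..1: t=0:+1/72 t=1:−1/96 = 1/288; ⇒ 3j(3 3 4; 0 -2 2)² = 1/462, sgn +1
I_A²/I_B² = (16/693)/(1/462) = 32/3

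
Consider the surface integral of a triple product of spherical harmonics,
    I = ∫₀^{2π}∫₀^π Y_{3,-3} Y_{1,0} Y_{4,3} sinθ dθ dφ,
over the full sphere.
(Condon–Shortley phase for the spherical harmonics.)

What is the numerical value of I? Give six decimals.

Checks pass: Σm=0; 8 even; l₃=4∈[2,4].
(2·3+1)(2·1+1)(2·4+1) = 189
Δ: 0! 6! 2! / 9! → 1/252
sum: t=0:+1/36 = 1/36
3j²(3 1 4; 0 0 0) = Δ·Π!·Σ² = 4/63  (sign +1)
sum: t=0:+1/720 = 1/720
3j²(3 1 4; -3 0 3) = Δ·Π!·Σ² = 1/36  (sign -1)
combine: 4πI² = 189·4/63·1/36 = 1/3
take √, sign -1: I = -0.16286750

-0.162868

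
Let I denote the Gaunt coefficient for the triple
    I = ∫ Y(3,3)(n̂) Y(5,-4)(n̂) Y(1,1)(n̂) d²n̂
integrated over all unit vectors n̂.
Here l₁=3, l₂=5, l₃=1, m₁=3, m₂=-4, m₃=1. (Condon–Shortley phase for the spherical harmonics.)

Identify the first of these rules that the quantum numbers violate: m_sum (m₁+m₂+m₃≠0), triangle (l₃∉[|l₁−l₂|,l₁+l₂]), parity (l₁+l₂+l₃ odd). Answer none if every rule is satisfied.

m₁+m₂+m₃ = 3 − 4 + 1 = 0  ✓
triangle: |3−5|=2 ≤ l₃=1 ≤ 3+5=8  ✗
parity: l₁+l₂+l₃ = 9 is odd

triangle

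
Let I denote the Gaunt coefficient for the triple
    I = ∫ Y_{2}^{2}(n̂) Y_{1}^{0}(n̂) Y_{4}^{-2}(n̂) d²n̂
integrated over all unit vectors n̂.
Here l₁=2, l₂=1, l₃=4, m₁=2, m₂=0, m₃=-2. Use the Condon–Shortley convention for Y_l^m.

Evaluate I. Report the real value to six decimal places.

triangle: need 1≤l₃≤3, have 4; I=0

0.000000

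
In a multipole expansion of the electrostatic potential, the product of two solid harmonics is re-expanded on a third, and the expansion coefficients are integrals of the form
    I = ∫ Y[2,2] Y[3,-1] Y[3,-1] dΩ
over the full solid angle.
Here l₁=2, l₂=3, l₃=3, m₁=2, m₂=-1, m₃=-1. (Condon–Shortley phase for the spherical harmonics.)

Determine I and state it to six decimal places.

m-sum 0 ✓  L=8 even ✓  1≤3≤5 ✓
Π(2lᵢ+1) = 5×7×7 = 245
triangle coeff Δ(2,3,3) = 1/3780
Σ_t [0,2]: t=0:+1/24 t=1:−1/4 t=2:+1/24 = -1/6
(3j)²=4/105 [(2 3 3; 0 0 0)], sign=+1
Σ_t [0,0]: t=0:+1/16 = 1/16
(3j)²=2/35 [(2 3 3; 2 -1 -1)], sign=+1
⇒ 4πI² = 8/15
I = (+1)√(8/15/(4π)) = 0.20601291

0.206013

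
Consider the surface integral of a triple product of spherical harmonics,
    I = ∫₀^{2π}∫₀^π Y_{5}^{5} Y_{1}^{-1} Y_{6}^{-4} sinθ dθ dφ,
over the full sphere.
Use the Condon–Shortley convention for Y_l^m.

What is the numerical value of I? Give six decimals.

0.040859

Checks pass: Σm=0; 12 even; l₃=6∈[4,6].
(2·5+1)(2·1+1)(2·6+1) = 429
Δ: 0! 10! 2! / 13! → 1/858
sum: t=0:+1/14400 = 1/14400
3j²(5 1 6; 0 0 0) = Δ·Π!·Σ² = 6/143  (sign +1)
sum: t=0:+1/7257600 = 1/7257600
3j²(5 1 6; 5 -1 -4) = Δ·Π!·Σ² = 1/858  (sign +1)
combine: 4πI² = 429·6/143·1/858 = 3/143
take √, sign +1: I = 0.04085899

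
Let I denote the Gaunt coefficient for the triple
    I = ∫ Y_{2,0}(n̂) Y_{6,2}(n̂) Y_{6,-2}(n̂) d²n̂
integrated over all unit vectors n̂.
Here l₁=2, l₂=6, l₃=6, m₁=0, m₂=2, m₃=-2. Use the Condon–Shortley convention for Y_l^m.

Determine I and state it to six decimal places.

Rules hold: Σm=0, L=14 even, 4≤6≤8.
N = 5·13·13 = 845
Δ = 2!·2!·10!/15! = 1/90090
Racah Σ t=0..2: t=0:+1/69120 t=1:−1/14400 t=2:+1/69120 = -7/172800
⇒ 3j(2 6 6; 0 0 0)² = 14/715, sgn -1
Racah Σ t=0..2: t=0:+1/322560 t=1:−1/30240 t=2:+1/69120 = -1/64512
⇒ 3j(2 6 6; 0 2 -2)² = 10/1001, sgn -1
4πI² = N·(3j₀)²·(3jₘ)² = 20/121
I = +1·√(0.165289/4π) = 0.11468784

0.114688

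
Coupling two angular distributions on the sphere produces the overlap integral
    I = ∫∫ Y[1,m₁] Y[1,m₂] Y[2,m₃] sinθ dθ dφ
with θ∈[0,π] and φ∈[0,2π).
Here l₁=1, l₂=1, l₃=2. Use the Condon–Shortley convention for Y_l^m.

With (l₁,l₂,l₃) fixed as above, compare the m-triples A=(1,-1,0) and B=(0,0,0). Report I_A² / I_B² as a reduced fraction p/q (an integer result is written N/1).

Shared (l₁,l₂,l₃)=(1,1,2): N and (l;000)² cancel in I_A²/I_B².
A: Δ = 0!·2!·2!/5! = 1/30; Racah Σ t=0..0: t=0:+1/4 = 1/4; ⇒ 3j(1 1 2; 1 -1 0)² = 1/30, sgn +1
B: Δ = 0!·2!·2!/5! = 1/30; Racah Σ t=0..0: t=0:+1/1 = 1/1; ⇒ 3j(1 1 2; 0 0 0)² = 2/15, sgn +1
I_A²/I_B² = (1/30)/(2/15) = 1/4

1/4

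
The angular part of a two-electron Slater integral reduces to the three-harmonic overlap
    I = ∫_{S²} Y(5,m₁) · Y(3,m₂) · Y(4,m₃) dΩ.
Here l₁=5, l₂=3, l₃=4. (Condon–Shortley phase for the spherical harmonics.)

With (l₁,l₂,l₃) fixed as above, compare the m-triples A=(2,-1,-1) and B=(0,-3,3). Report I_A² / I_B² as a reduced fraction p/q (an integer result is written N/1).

512/225

l's match ⇒ only the (l;m) 3-j factors differ between A and B.
A: triangle coeff Δ(5,3,4) = 1/180180; Σ_t [0,2]: t=0:+1/1728 t=1:−1/288 t=2:+1/960 = -1/540; (3j)²=128/6435 [(5 3 4; 2 -1 -1)], sign=+1
B: triangle coeff Δ(5,3,4) = 1/180180; Σ_t [0,0]: t=0:+1/5760 = 1/5760; (3j)²=5/572 [(5 3 4; 0 -3 3)], sign=-1
I_A²/I_B² = (128/6435)/(5/572) = 512/225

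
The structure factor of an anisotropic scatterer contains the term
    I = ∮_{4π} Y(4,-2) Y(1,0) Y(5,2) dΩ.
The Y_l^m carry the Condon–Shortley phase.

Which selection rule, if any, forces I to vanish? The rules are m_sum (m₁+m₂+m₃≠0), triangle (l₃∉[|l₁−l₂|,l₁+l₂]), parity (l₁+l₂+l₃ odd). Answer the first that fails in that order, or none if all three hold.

m₁+m₂+m₃ = -2 + 0 + 2 = 0  ✓
triangle: |4−1|=3 ≤ l₃=5 ≤ 4+1=5  ✓
parity: l₁+l₂+l₃ = 10 is even  ✓

none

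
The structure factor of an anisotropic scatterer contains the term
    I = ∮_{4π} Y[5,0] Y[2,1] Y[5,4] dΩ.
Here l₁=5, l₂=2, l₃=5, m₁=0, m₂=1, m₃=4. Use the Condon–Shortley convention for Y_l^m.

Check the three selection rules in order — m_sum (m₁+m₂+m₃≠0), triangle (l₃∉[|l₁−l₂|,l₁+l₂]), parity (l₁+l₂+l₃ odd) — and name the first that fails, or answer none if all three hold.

m₁+m₂+m₃ = 0 + 1 + 4 = 5  ✗
triangle: |5−2|=3 ≤ l₃=5 ≤ 5+2=7
parity: l₁+l₂+l₃ = 12 is even

m_sum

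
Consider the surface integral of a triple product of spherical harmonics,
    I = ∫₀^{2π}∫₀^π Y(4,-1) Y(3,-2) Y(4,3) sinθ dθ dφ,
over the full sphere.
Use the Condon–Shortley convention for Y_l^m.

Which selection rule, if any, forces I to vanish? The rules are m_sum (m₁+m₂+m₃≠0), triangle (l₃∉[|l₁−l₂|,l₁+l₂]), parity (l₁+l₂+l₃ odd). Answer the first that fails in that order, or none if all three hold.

parity

azimuthal sum: -1 − 2 + 3 = 0  ✓
1 ≤ 4 ≤ 7 (triangle on l)  ✓
L = 4 + 3 + 4 = 11 (odd)  ✗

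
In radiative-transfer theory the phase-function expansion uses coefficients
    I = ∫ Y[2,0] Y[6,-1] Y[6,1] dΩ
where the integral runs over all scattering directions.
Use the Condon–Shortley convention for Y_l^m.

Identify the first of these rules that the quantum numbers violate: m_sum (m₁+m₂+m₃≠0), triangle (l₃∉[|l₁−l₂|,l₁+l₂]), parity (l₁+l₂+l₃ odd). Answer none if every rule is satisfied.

none

azimuthal sum: 0 − 1 + 1 = 0  ✓
4 ≤ 6 ≤ 8 (triangle on l)  ✓
L = 2 + 6 + 6 = 14 (even)  ✓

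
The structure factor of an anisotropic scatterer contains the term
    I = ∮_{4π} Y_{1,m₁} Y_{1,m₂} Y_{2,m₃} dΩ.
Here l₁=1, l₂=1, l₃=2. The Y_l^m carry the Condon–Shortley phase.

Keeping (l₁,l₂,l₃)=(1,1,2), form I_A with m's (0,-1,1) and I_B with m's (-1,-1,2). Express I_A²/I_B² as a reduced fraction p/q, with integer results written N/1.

Same 1,1,2: normalisation and zero-m 3j drop out of the ratio.
A: Δ: 0! 2! 2! / 5! → 1/30; sum: t=0:+1/2 = 1/2; 3j²(1 1 2; 0 -1 1) = Δ·Π!·Σ² = 1/10  (sign -1)
B: Δ: 0! 2! 2! / 5! → 1/30; sum: t=0:+1/4 = 1/4; 3j²(1 1 2; -1 -1 2) = Δ·Π!·Σ² = 1/5  (sign +1)
I_A²/I_B² = (1/10)/(1/5) = 1/2

1/2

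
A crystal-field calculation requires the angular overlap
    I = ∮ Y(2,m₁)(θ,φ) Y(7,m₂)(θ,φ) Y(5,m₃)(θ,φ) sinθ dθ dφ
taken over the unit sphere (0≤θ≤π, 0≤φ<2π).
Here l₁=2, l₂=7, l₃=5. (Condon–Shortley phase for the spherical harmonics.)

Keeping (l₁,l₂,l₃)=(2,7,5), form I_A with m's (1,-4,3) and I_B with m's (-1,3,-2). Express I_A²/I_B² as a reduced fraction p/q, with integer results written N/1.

33/32

l's match ⇒ only the (l;m) 3-j factors differ between A and B.
A: triangle coeff Δ(2,7,5) = 1/15015; Σ_t [1,1]: t=1:−1/483840 = -1/483840; (3j)²=3/91 [(2 7 5; 1 -4 3)], sign=-1
B: triangle coeff Δ(2,7,5) = 1/15015; Σ_t [3,3]: t=3:−1/181440 = -1/181440; (3j)²=32/1001 [(2 7 5; -1 3 -2)], sign=+1
I_A²/I_B² = (3/91)/(32/1001) = 33/32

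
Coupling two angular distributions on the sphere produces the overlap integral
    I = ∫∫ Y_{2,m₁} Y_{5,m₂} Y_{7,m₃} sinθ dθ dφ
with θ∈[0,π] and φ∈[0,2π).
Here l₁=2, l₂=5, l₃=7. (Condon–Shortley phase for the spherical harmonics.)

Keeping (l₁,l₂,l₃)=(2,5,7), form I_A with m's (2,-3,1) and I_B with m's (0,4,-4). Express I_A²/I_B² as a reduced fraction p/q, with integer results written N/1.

l's match ⇒ only the (l;m) 3-j factors differ between A and B.
A: triangle coeff Δ(2,5,7) = 1/15015; Σ_t [0,0]: t=0:+1/1935360 = 1/1935360; (3j)²=1/1001 [(2 5 7; 2 -3 1)], sign=+1
B: triangle coeff Δ(2,5,7) = 1/15015; Σ_t [0,0]: t=0:+1/1451520 = 1/1451520; (3j)²=1/91 [(2 5 7; 0 4 -4)], sign=-1
I_A²/I_B² = (1/1001)/(1/91) = 1/11

1/11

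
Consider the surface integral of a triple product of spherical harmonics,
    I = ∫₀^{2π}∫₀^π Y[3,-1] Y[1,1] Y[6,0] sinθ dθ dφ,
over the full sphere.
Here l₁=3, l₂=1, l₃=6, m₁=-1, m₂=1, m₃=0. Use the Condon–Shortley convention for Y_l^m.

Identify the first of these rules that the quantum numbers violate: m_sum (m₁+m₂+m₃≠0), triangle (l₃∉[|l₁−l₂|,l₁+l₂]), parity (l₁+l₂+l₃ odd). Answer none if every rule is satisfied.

azimuthal sum: -1 + 1 + 0 = 0  ✓
2 ≤ 6 ≤ 4 (triangle on l)  ✗
L = 3 + 1 + 6 = 10 (even)

triangle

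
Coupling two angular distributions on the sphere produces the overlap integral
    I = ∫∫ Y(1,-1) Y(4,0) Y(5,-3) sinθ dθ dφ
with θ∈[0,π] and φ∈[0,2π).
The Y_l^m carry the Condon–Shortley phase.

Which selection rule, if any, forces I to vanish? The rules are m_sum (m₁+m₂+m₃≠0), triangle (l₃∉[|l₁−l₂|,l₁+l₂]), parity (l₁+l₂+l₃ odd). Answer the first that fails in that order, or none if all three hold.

m₁+m₂+m₃ = -1 + 0 − 3 = -4  ✗
triangle: |1−4|=3 ≤ l₃=5 ≤ 1+4=5
parity: l₁+l₂+l₃ = 10 is even

m_sum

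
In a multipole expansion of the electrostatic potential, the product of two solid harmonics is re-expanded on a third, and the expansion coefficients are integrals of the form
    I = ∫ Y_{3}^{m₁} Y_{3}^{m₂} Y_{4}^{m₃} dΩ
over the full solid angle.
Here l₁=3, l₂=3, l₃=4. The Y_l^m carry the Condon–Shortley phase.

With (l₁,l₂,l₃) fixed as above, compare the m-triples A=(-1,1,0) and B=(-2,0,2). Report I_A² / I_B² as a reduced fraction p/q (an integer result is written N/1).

l's match ⇒ only the (l;m) 3-j factors differ between A and B.
A: triangle coeff Δ(3,3,4) = 1/34650; Σ_t [0,2]: t=0:+1/1152 t=1:−1/36 t=2:+1/32 = 5/1152; (3j)²=1/1386 [(3 3 4; -1 1 0)], sign=+1
B: triangle coeff Δ(3,3,4) = 1/34650; Σ_t [1,2]: t=1:−1/96 t=2:+1/72 = 1/288; (3j)²=1/462 [(3 3 4; -2 0 2)], sign=+1
I_A²/I_B² = (1/1386)/(1/462) = 1/3

1/3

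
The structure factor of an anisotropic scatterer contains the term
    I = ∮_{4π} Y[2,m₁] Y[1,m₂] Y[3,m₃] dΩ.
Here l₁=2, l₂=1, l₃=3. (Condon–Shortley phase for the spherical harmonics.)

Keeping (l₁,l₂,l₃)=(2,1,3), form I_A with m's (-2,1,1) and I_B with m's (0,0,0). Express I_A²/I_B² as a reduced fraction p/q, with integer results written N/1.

Shared (l₁,l₂,l₃)=(2,1,3): N and (l;000)² cancel in I_A²/I_B².
A: Δ = 0!·4!·2!/7! = 1/105; Racah Σ t=0..0: t=0:+1/48 = 1/48; ⇒ 3j(2 1 3; -2 1 1)² = 1/105, sgn +1
B: Δ = 0!·4!·2!/7! = 1/105; Racah Σ t=0..0: t=0:+1/4 = 1/4; ⇒ 3j(2 1 3; 0 0 0)² = 3/35, sgn -1
I_A²/I_B² = (1/105)/(3/35) = 1/9

1/9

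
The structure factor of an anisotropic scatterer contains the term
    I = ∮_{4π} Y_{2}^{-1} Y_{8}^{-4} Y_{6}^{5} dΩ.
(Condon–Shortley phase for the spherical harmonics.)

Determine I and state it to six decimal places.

Checks pass: Σm=0; 16 even; l₃=6∈[6,10].
(2·2+1)(2·8+1)(2·6+1) = 1105
Δ: 4! 0! 12! / 17! → 1/30940
sum: t=2:+1/2073600 = 1/2073600
3j²(2 8 6; 0 0 0) = Δ·Π!·Σ² = 28/1105  (sign +1)
sum: t=3:−1/239500800 = -1/239500800
3j²(2 8 6; -1 -4 5) = Δ·Π!·Σ² = 12/7735  (sign +1)
combine: 4πI² = 1105·28/1105·12/7735 = 48/1105
take √, sign +1: I = 0.05879421

0.058794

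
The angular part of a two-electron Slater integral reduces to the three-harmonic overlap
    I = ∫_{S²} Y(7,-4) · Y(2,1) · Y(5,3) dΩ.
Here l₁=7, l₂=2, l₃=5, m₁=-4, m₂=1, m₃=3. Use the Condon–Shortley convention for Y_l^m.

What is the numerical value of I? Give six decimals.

0.252127

m-sum 0 ✓  L=14 even ✓  5≤5≤9 ✓
Π(2lᵢ+1) = 15×5×11 = 825
triangle coeff Δ(7,2,5) = 1/15015
Σ_t [2,2]: t=2:+1/57600 = 1/57600
(3j)²=21/715 [(7 2 5; 0 0 0)], sign=-1
Σ_t [3,3]: t=3:−1/483840 = -1/483840
(3j)²=3/91 [(7 2 5; -4 1 3)], sign=-1
⇒ 4πI² = 135/169
I = (+1)√(135/169/(4π)) = 0.25212656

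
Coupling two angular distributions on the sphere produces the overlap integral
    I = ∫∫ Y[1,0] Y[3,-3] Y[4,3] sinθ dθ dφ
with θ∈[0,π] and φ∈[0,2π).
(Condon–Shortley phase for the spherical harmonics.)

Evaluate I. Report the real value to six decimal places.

-0.162868

Rules hold: Σm=0, L=8 even, 2≤4≤4.
N = 3·7·9 = 189
Δ = 0!·2!·6!/9! = 1/252
Racah Σ t=0..0: t=0:+1/36 = 1/36
⇒ 3j(1 3 4; 0 0 0)² = 4/63, sgn +1
Racah Σ t=0..0: t=0:+1/720 = 1/720
⇒ 3j(1 3 4; 0 -3 3)² = 1/36, sgn -1
4πI² = N·(3j₀)²·(3jₘ)² = 1/3
I = -1·√(0.333333/4π) = -0.16286750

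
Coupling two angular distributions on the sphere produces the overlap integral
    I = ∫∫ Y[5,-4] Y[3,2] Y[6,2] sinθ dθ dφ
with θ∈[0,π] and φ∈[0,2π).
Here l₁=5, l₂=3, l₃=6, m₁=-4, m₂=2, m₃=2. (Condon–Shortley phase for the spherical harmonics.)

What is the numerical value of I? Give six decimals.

-0.139560

m-sum 0 ✓  L=14 even ✓  2≤6≤8 ✓
Π(2lᵢ+1) = 11×7×13 = 1001
triangle coeff Δ(5,3,6) = 1/675675
Σ_t [0,2]: t=0:+1/8640 t=1:−1/2304 t=2:+1/8640 = -7/34560
(3j)²=7/429 [(5 3 6; 0 0 0)], sign=-1
Σ_t [1,2]: t=1:−1/967680 t=2:+1/60480 = 1/64512
(3j)²=15/1001 [(5 3 6; -4 2 2)], sign=+1
⇒ 4πI² = 35/143
I = (-1)√(35/143/(4π)) = -0.13956004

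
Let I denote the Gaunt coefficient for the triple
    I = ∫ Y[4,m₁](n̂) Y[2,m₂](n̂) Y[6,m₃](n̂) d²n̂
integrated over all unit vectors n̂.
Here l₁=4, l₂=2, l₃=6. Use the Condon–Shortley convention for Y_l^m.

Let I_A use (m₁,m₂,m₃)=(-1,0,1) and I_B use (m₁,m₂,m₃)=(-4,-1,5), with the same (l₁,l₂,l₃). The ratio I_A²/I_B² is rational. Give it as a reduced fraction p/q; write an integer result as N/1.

Same 4,2,6: normalisation and zero-m 3j drop out of the ratio.
A: Δ: 0! 8! 4! / 13! → 1/6435; sum: t=0:+1/2880 = 1/2880; 3j²(4 2 6; -1 0 1) = Δ·Π!·Σ² = 14/429  (sign -1)
B: Δ: 0! 8! 4! / 13! → 1/6435; sum: t=0:+1/241920 = 1/241920; 3j²(4 2 6; -4 -1 5) = Δ·Π!·Σ² = 1/39  (sign -1)
I_A²/I_B² = (14/429)/(1/39) = 14/11

14/11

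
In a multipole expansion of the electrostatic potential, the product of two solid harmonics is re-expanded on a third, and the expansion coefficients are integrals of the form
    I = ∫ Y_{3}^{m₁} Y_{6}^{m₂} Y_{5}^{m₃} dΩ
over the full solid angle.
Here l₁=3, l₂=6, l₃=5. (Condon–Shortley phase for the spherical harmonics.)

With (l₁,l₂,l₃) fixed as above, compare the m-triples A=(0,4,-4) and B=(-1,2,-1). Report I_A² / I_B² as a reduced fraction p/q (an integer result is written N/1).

Same 3,6,5: normalisation and zero-m 3j drop out of the ratio.
A: Δ: 4! 2! 8! / 15! → 1/675675; sum: t=2:+1/161280 t=3:−1/60480 = -1/96768; 3j²(3 6 5; 0 4 -4) = Δ·Π!·Σ² = 15/1001  (sign +1)
B: Δ: 4! 2! 8! / 15! → 1/675675; sum: t=2:+1/11520 t=3:−1/4320 t=4:+1/27648 = -1/9216; 3j²(3 6 5; -1 2 -1) = Δ·Π!·Σ² = 2/143  (sign -1)
I_A²/I_B² = (15/1001)/(2/143) = 15/14

15/14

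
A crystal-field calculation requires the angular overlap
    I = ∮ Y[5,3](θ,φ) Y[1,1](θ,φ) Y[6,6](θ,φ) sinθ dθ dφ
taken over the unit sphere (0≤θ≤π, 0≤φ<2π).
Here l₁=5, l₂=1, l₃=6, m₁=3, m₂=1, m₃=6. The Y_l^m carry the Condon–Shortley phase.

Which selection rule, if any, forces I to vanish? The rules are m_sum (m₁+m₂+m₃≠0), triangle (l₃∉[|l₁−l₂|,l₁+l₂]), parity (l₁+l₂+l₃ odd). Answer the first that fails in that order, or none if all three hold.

Σmᵢ = 10  ✗
l₃∈[|l₁−l₂|,l₁+l₂]=[4,6], have l₃=6
Σlᵢ = 12 ⇒ even

m_sum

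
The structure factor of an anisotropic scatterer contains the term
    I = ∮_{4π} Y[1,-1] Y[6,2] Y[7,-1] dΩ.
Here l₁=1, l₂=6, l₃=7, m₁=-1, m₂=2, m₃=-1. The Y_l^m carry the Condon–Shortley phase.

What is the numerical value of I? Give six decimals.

-0.135514

m-sum 0 ✓  L=14 even ✓  5≤7≤7 ✓
Π(2lᵢ+1) = 3×13×15 = 585
triangle coeff Δ(1,6,7) = 1/1365
Σ_t [0,0]: t=0:+1/518400 = 1/518400
(3j)²=7/195 [(1 6 7; 0 0 0)], sign=-1
Σ_t [0,0]: t=0:+1/1935360 = 1/1935360
(3j)²=1/91 [(1 6 7; -1 2 -1)], sign=+1
⇒ 4πI² = 3/13
I = (-1)√(3/13/(4π)) = -0.13551395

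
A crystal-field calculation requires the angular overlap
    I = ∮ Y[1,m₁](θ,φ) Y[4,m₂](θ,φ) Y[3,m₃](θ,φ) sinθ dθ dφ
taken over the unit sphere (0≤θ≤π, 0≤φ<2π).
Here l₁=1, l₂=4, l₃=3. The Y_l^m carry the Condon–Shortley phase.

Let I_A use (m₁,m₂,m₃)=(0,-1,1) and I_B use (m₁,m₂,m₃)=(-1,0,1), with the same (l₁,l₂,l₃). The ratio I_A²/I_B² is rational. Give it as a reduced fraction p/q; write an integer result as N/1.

l's match ⇒ only the (l;m) 3-j factors differ between A and B.
A: triangle coeff Δ(1,4,3) = 1/252; Σ_t [1,1]: t=1:−1/48 = -1/48; (3j)²=5/84 [(1 4 3; 0 -1 1)], sign=-1
B: triangle coeff Δ(1,4,3) = 1/252; Σ_t [2,2]: t=2:+1/96 = 1/96; (3j)²=1/42 [(1 4 3; -1 0 1)], sign=+1
I_A²/I_B² = (5/84)/(1/42) = 5/2

5/2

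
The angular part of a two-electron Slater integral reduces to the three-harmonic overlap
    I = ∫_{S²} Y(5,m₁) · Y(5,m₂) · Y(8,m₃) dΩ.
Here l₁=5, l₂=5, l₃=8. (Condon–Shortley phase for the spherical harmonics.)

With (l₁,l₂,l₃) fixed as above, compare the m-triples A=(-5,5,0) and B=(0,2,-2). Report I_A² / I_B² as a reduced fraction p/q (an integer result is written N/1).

1/6

l's match ⇒ only the (l;m) 3-j factors differ between A and B.
A: triangle coeff Δ(5,5,8) = 1/37413090; Σ_t [2,2]: t=2:+1/3251404800 = 1/3251404800; (3j)²=5/92378 [(5 5 8; -5 5 0)], sign=+1
B: triangle coeff Δ(5,5,8) = 1/37413090; Σ_t [0,2]: t=0:+1/7257600 t=1:−1/829440 t=2:+1/1036800 = -1/9676800; (3j)²=15/46189 [(5 5 8; 0 2 -2)], sign=-1
I_A²/I_B² = (5/92378)/(15/46189) = 1/6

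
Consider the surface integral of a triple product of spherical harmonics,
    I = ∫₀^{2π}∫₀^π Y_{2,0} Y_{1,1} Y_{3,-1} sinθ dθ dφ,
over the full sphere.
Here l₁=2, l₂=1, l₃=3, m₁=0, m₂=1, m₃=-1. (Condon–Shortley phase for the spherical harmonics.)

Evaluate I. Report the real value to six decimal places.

-0.202301

Rules hold: Σm=0, L=6 even, 1≤3≤3.
N = 5·3·7 = 105
Δ = 0!·4!·2!/7! = 1/105
Racah Σ t=0..0: t=0:+1/4 = 1/4
⇒ 3j(2 1 3; 0 0 0)² = 3/35, sgn -1
Racah Σ t=0..0: t=0:+1/8 = 1/8
⇒ 3j(2 1 3; 0 1 -1)² = 2/35, sgn +1
4πI² = N·(3j₀)²·(3jₘ)² = 18/35
I = -1·√(0.514286/4π) = -0.20230066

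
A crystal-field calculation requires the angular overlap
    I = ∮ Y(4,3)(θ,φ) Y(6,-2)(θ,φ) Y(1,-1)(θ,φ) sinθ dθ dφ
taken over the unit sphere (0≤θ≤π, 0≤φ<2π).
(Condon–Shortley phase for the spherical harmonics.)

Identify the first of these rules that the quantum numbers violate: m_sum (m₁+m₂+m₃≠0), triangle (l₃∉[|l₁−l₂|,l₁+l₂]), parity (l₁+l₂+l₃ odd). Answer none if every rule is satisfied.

Σmᵢ = 0  ✓
l₃∈[|l₁−l₂|,l₁+l₂]=[2,10], have l₃=1  ✗
Σlᵢ = 11 ⇒ odd

triangle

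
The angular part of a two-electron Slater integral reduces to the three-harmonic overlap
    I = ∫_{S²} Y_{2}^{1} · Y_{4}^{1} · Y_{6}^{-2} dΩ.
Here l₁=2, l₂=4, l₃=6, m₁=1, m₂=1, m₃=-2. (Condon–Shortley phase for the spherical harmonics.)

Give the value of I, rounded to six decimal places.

Checks pass: Σm=0; 12 even; l₃=6∈[2,6].
(2·2+1)(2·4+1)(2·6+1) = 585
Δ: 0! 4! 8! / 13! → 1/6435
sum: t=0:+1/2304 = 1/2304
3j²(2 4 6; 0 0 0) = Δ·Π!·Σ² = 5/143  (sign +1)
sum: t=0:+1/4320 = 1/4320
3j²(2 4 6; 1 1 -2) = Δ·Π!·Σ² = 224/6435  (sign +1)
combine: 4πI² = 585·5/143·224/6435 = 1120/1573
take √, sign +1: I = 0.23803440

0.238034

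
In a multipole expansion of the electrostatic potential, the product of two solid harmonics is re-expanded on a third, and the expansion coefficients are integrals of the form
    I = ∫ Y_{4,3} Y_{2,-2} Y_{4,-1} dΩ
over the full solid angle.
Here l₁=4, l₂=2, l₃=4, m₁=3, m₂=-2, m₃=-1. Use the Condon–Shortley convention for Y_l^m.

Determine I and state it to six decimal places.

0.159270

Checks pass: Σm=0; 10 even; l₃=4∈[2,6].
(2·4+1)(2·2+1)(2·4+1) = 405
Δ: 2! 6! 2! / 11! → 1/13860
sum: t=0:+1/192 t=1:−1/36 t=2:+1/192 = -5/288
3j²(4 2 4; 0 0 0) = Δ·Π!·Σ² = 20/693  (sign -1)
sum: t=0:+1/480 = 1/480
3j²(4 2 4; 3 -2 -1) = Δ·Π!·Σ² = 3/110  (sign -1)
combine: 4πI² = 405·20/693·3/110 = 270/847
take √, sign +1: I = 0.15927046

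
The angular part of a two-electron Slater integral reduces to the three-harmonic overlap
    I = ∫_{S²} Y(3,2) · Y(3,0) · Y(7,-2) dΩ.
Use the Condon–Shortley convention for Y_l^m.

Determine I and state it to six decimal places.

0.000000

l₃=7 ∉ [0,6] — triangle fails ⇒ I = 0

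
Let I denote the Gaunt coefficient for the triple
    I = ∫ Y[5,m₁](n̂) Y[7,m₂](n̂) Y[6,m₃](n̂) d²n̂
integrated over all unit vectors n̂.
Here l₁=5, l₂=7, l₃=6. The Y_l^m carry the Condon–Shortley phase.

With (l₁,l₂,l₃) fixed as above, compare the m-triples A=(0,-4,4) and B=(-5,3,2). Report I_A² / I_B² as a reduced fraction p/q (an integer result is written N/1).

l's match ⇒ only the (l;m) 3-j factors differ between A and B.
A: triangle coeff Δ(5,7,6) = 1/174594420; Σ_t [1,3]: t=1:−1/4147200 t=2:+1/1451520 t=3:−1/5806080 = 1/3628800; (3j)²=320/29393 [(5 7 6; 0 -4 4)], sign=+1
B: triangle coeff Δ(5,7,6) = 1/174594420; Σ_t [6,6]: t=6:+1/9953280 = 1/9953280; (3j)²=2450/138567 [(5 7 6; -5 3 2)], sign=+1
I_A²/I_B² = (320/29393)/(2450/138567) = 1056/1715

1056/1715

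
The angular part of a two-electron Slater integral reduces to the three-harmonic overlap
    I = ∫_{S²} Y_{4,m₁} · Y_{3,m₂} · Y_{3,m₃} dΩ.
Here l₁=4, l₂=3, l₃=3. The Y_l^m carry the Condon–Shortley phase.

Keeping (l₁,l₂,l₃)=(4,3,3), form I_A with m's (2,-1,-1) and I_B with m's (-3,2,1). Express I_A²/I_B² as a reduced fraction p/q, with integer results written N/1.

20/7

Shared (l₁,l₂,l₃)=(4,3,3): N and (l;000)² cancel in I_A²/I_B².
A: Δ = 4!·4!·2!/11! = 1/34650; Racah Σ t=0..2: t=0:+1/192 t=1:−1/36 t=2:+1/192 = -5/288; ⇒ 3j(4 3 3; 2 -1 -1)² = 20/693, sgn -1
B: Δ = 4!·4!·2!/11! = 1/34650; Racah Σ t=3..4: t=3:−1/288 t=4:+1/144 = 1/288; ⇒ 3j(4 3 3; -3 2 1)² = 1/99, sgn +1
I_A²/I_B² = (20/693)/(1/99) = 20/7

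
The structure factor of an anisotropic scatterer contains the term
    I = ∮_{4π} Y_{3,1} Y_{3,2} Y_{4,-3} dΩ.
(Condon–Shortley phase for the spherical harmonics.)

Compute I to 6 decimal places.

-0.095955

Checks pass: Σm=0; 10 even; l₃=4∈[0,6].
(2·3+1)(2·3+1)(2·4+1) = 441
Δ: 2! 4! 4! / 11! → 1/34650
sum: t=0:+1/72 t=1:−1/16 t=2:+1/72 = -5/144
3j²(3 3 4; 0 0 0) = Δ·Π!·Σ² = 2/77  (sign -1)
sum: t=1:−1/144 t=2:+1/288 = -1/288
3j²(3 3 4; 1 2 -3) = Δ·Π!·Σ² = 1/99  (sign +1)
combine: 4πI² = 441·2/77·1/99 = 14/121
take √, sign -1: I = -0.09595473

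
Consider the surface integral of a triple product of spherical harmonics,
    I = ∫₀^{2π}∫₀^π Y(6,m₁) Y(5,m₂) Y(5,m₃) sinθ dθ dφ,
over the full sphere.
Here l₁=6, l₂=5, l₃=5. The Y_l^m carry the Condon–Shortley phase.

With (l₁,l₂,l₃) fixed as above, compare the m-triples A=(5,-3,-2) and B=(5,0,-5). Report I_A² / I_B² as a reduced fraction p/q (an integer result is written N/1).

l's match ⇒ only the (l;m) 3-j factors differ between A and B.
A: triangle coeff Δ(6,5,5) = 1/28588560; Σ_t [0,1]: t=0:+1/345600 t=1:−1/518400 = 1/1036800; (3j)²=7/2210 [(6 5 5; 5 -3 -2)], sign=-1
B: triangle coeff Δ(6,5,5) = 1/28588560; Σ_t [1,1]: t=1:−1/2073600 = -1/2073600; (3j)²=15/884 [(6 5 5; 5 0 -5)], sign=-1
I_A²/I_B² = (7/2210)/(15/884) = 14/75

14/75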